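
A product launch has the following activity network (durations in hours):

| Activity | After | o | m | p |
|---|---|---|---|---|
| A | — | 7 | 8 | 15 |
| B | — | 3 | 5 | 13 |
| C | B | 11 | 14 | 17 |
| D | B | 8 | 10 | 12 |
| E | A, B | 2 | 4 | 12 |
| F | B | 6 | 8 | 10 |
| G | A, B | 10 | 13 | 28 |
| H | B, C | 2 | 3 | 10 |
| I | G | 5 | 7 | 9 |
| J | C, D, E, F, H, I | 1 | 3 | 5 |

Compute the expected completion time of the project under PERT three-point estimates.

34 hours

te_A = (7 + 4·8 + 15)/6 = 54/6 = 9
te_B = (3 + 4·5 + 13)/6 = 36/6 = 6
te_C = (11 + 4·14 + 17)/6 = 84/6 = 14
te_D = (8 + 4·10 + 12)/6 = 60/6 = 10
te_E = (2 + 4·4 + 12)/6 = 30/6 = 5
te_F = (6 + 4·8 + 10)/6 = 48/6 = 8
te_G = (10 + 4·13 + 28)/6 = 90/6 = 15
te_H = (2 + 4·3 + 10)/6 = 24/6 = 4
te_I = (5 + 4·7 + 9)/6 = 42/6 = 7
te_J = (1 + 4·3 + 5)/6 = 18/6 = 3

Forward pass:
ES_A = 0; EF_A = 9
ES_B = 0; EF_B = 6
ES_C = 6; EF_C = 6+14 = 20
ES_D = 6; EF_D = 6+10 = 16
ES_E = max(EF_A=9, EF_B=6) = 9; EF_E = 9+5 = 14
ES_F = 6; EF_F = 6+8 = 14
ES_G = max(EF_A=9, EF_B=6) = 9; EF_G = 9+15 = 24
ES_H = max(EF_B=6, EF_C=20) = 20; EF_H = 20+4 = 24
ES_I = 24; EF_I = 24+7 = 31
ES_J = max(EF_C=20, EF_D=16, EF_E=14, EF_F=14, EF_H=24, EF_I=31) = 31; EF_J = 31+3 = 34
Expected project duration μ = 34 hours. Critical path: A → G → I → J.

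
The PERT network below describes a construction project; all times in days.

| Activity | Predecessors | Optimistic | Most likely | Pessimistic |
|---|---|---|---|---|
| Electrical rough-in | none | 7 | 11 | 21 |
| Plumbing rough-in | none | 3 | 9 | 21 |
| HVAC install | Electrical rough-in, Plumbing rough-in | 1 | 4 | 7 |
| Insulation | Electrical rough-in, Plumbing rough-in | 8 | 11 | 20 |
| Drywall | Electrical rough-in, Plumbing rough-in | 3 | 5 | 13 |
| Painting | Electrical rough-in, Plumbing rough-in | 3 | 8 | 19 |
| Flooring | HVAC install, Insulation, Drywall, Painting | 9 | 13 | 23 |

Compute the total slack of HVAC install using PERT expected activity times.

te_Electrical rough-in = (7 + 4·11 + 21)/6 = 72/6 = 12
te_Plumbing rough-in = (3 + 4·9 + 21)/6 = 60/6 = 10
te_HVAC install = (1 + 4·4 + 7)/6 = 24/6 = 4
te_Insulation = (8 + 4·11 + 20)/6 = 72/6 = 12
te_Drywall = (3 + 4·5 + 13)/6 = 36/6 = 6
te_Painting = (3 + 4·8 + 19)/6 = 54/6 = 9
te_Flooring = (9 + 4·13 + 23)/6 = 84/6 = 14

Forward pass:
ES_Electrical rough-in = 0; EF_Electrical rough-in = 12
ES_Plumbing rough-in = 0; EF_Plumbing rough-in = 10
ES_HVAC install = max(EF_Electrical rough-in=12, EF_Plumbing rough-in=10) = 12; EF_HVAC install = 12+4 = 16
ES_Insulation = max(EF_Electrical rough-in=12, EF_Plumbing rough-in=10) = 12; EF_Insulation = 12+12 = 24
ES_Drywall = max(EF_Electrical rough-in=12, EF_Plumbing rough-in=10) = 12; EF_Drywall = 12+6 = 18
ES_Painting = max(EF_Electrical rough-in=12, EF_Plumbing rough-in=10) = 12; EF_Painting = 12+9 = 21
ES_Flooring = max(EF_HVAC install=16, EF_Insulation=24, EF_Drywall=18, EF_Painting=21) = 24; EF_Flooring = 24+14 = 38
Expected project duration μ = 38 days. Critical path: Electrical rough-in → Insulation → Flooring.

Backward pass:
LF_Flooring = 38; LS_Flooring = 38−14 = 24
LF_Painting = LS_Flooring = 24; LS_Painting = 24−9 = 15
LF_Drywall = LS_Flooring = 24; LS_Drywall = 24−6 = 18
LF_Insulation = LS_Flooring = 24; LS_Insulation = 24−12 = 12
LF_HVAC install = LS_Flooring = 24; LS_HVAC install = 24−4 = 20
LF_Plumbing rough-in = min(LS_HVAC install=20, LS_Insulation=12, LS_Drywall=18, LS_Painting=15) = 12; LS_Plumbing rough-in = 12−10 = 2
LF_Electrical rough-in = min(LS_HVAC install=20, LS_Insulation=12, LS_Drywall=18, LS_Painting=15) = 12; LS_Electrical rough-in = 12−12 = 0
Slack_HVAC install = LS_HVAC install − ES_HVAC install = 20 − 12 = 8

8 days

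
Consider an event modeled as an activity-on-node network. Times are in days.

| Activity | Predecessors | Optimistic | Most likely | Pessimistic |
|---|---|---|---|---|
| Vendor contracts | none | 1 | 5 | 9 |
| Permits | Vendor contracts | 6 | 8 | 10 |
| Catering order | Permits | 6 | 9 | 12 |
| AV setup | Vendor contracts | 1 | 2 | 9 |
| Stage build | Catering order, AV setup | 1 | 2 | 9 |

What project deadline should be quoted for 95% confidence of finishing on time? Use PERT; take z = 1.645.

28.7 days

te_Vendor contracts = (1 + 4·5 + 9)/6 = 30/6 = 5; σ²_Vendor contracts = ((9−1)/6)² = 1.778
te_Permits = (6 + 4·8 + 10)/6 = 48/6 = 8; σ²_Permits = ((10−6)/6)² = 0.444
te_Catering order = (6 + 4·9 + 12)/6 = 54/6 = 9; σ²_Catering order = ((12−6)/6)² = 1.000
te_AV setup = (1 + 4·2 + 9)/6 = 18/6 = 3; σ²_AV setup = ((9−1)/6)² = 1.778
te_Stage build = (1 + 4·2 + 9)/6 = 18/6 = 3; σ²_Stage build = ((9−1)/6)² = 1.778

Forward pass:
ES_Vendor contracts = 0; EF_Vendor contracts = 5
ES_Permits = 5; EF_Permits = 5+8 = 13
ES_Catering order = 13; EF_Catering order = 13+9 = 22
ES_AV setup = 5; EF_AV setup = 5+3 = 8
ES_Stage build = max(EF_Catering order=22, EF_AV setup=8) = 22; EF_Stage build = 22+3 = 25
Expected project duration μ = 25 days. Critical path: Vendor contracts → Permits → Catering order → Stage build.

Variance along critical path = 1.778 + 0.444 + 1.000 + 1.778 = 5.000; σ = 2.236 days.
D = μ + z·σ = 25 + 1.645·2.236 = 28.7 days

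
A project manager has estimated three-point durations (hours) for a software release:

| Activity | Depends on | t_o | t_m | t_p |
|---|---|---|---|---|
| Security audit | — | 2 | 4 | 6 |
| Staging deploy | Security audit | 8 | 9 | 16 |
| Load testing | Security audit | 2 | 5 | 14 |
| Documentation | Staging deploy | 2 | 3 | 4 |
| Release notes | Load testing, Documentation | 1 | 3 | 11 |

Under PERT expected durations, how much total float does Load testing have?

7 hours

te_Security audit = (2 + 4·4 + 6)/6 = 24/6 = 4
te_Staging deploy = (8 + 4·9 + 16)/6 = 60/6 = 10
te_Load testing = (2 + 4·5 + 14)/6 = 36/6 = 6
te_Documentation = (2 + 4·3 + 4)/6 = 18/6 = 3
te_Release notes = (1 + 4·3 + 11)/6 = 24/6 = 4

Forward pass:
ES_Security audit = 0; EF_Security audit = 4
ES_Staging deploy = 4; EF_Staging deploy = 4+10 = 14
ES_Load testing = 4; EF_Load testing = 4+6 = 10
ES_Documentation = 14; EF_Documentation = 14+3 = 17
ES_Release notes = max(EF_Load testing=10, EF_Documentation=17) = 17; EF_Release notes = 17+4 = 21
Expected project duration μ = 21 hours. Critical path: Security audit → Staging deploy → Documentation → Release notes.

Backward pass:
LF_Release notes = 21; LS_Release notes = 21−4 = 17
LF_Documentation = LS_Release notes = 17; LS_Documentation = 17−3 = 14
LF_Load testing = LS_Release notes = 17; LS_Load testing = 17−6 = 11
LF_Staging deploy = LS_Documentation = 14; LS_Staging deploy = 14−10 = 4
LF_Security audit = min(LS_Staging deploy=4, LS_Load testing=11) = 4; LS_Security audit = 4−4 = 0
Slack_Load testing = LS_Load testing − ES_Load testing = 11 − 4 = 7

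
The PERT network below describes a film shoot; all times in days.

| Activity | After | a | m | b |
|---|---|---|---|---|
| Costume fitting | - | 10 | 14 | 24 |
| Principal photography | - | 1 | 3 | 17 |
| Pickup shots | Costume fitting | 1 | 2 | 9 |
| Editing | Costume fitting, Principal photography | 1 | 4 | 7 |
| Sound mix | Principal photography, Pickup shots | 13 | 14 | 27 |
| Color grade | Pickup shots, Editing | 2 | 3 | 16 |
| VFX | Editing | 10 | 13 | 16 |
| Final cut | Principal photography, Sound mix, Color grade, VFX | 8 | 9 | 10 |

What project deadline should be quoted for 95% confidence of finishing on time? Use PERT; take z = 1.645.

te_Costume fitting = (10 + 4·14 + 24)/6 = 90/6 = 15; σ²_Costume fitting = ((24−10)/6)² = 5.444
te_Principal photography = (1 + 4·3 + 17)/6 = 30/6 = 5; σ²_Principal photography = ((17−1)/6)² = 7.111
te_Pickup shots = (1 + 4·2 + 9)/6 = 18/6 = 3; σ²_Pickup shots = ((9−1)/6)² = 1.778
te_Editing = (1 + 4·4 + 7)/6 = 24/6 = 4; σ²_Editing = ((7−1)/6)² = 1.000
te_Sound mix = (13 + 4·14 + 27)/6 = 96/6 = 16; σ²_Sound mix = ((27−13)/6)² = 5.444
te_Color grade = (2 + 4·3 + 16)/6 = 30/6 = 5; σ²_Color grade = ((16−2)/6)² = 5.444
te_VFX = (10 + 4·13 + 16)/6 = 78/6 = 13; σ²_VFX = ((16−10)/6)² = 1.000
te_Final cut = (8 + 4·9 + 10)/6 = 54/6 = 9; σ²_Final cut = ((10−8)/6)² = 0.111

Forward pass:
ES_Costume fitting = 0; EF_Costume fitting = 15
ES_Principal photography = 0; EF_Principal photography = 5
ES_Pickup shots = 15; EF_Pickup shots = 15+3 = 18
ES_Editing = max(EF_Costume fitting=15, EF_Principal photography=5) = 15; EF_Editing = 15+4 = 19
ES_Sound mix = max(EF_Principal photography=5, EF_Pickup shots=18) = 18; EF_Sound mix = 18+16 = 34
ES_Color grade = max(EF_Pickup shots=18, EF_Editing=19) = 19; EF_Color grade = 19+5 = 24
ES_VFX = 19; EF_VFX = 19+13 = 32
ES_Final cut = max(EF_Principal photography=5, EF_Sound mix=34, EF_Color grade=24, EF_VFX=32) = 34; EF_Final cut = 34+9 = 43
Expected project duration μ = 43 days. Critical path: Costume fitting → Pickup shots → Sound mix → Final cut.

Variance along critical path = 5.444 + 1.778 + 5.444 + 0.111 = 12.778; σ = 3.575 days.
D = μ + z·σ = 43 + 1.645·3.575 = 48.9 days

48.9 days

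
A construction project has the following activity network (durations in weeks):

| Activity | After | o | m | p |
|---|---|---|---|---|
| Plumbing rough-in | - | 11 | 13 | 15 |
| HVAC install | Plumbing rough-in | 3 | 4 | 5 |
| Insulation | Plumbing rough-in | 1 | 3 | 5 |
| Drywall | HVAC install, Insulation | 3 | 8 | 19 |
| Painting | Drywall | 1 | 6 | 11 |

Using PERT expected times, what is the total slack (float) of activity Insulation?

te_Plumbing rough-in = (11 + 4·13 + 15)/6 = 78/6 = 13
te_HVAC install = (3 + 4·4 + 5)/6 = 24/6 = 4
te_Insulation = (1 + 4·3 + 5)/6 = 18/6 = 3
te_Drywall = (3 + 4·8 + 19)/6 = 54/6 = 9
te_Painting = (1 + 4·6 + 11)/6 = 36/6 = 6

Forward pass:
ES_Plumbing rough-in = 0; EF_Plumbing rough-in = 13
ES_HVAC install = 13; EF_HVAC install = 13+4 = 17
ES_Insulation = 13; EF_Insulation = 13+3 = 16
ES_Drywall = max(EF_HVAC install=17, EF_Insulation=16) = 17; EF_Drywall = 17+9 = 26
ES_Painting = 26; EF_Painting = 26+6 = 32
Expected project duration μ = 32 weeks. Critical path: Plumbing rough-in → HVAC install → Drywall → Painting.

Backward pass:
LF_Painting = 32; LS_Painting = 32−6 = 26
LF_Drywall = LS_Painting = 26; LS_Drywall = 26−9 = 17
LF_Insulation = LS_Drywall = 17; LS_Insulation = 17−3 = 14
LF_HVAC install = LS_Drywall = 17; LS_HVAC install = 17−4 = 13
LF_Plumbing rough-in = min(LS_HVAC install=13, LS_Insulation=14) = 13; LS_Plumbing rough-in = 13−13 = 0
Slack_Insulation = LS_Insulation − ES_Insulation = 14 − 13 = 1

1 weeks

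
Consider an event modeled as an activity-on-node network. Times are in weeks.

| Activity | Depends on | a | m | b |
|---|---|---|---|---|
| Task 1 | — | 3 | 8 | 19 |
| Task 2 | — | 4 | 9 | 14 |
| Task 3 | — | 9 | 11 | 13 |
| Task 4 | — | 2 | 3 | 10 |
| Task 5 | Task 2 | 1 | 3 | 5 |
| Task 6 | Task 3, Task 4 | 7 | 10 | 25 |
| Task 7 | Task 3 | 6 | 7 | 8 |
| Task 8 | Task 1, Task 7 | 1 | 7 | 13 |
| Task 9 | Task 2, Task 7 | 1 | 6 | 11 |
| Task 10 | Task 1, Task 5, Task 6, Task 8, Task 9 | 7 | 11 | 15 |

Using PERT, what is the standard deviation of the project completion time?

te_Task 1 = (3 + 4·8 + 19)/6 = 54/6 = 9; σ²_Task 1 = ((19−3)/6)² = 7.111
te_Task 2 = (4 + 4·9 + 14)/6 = 54/6 = 9; σ²_Task 2 = ((14−4)/6)² = 2.778
te_Task 3 = (9 + 4·11 + 13)/6 = 66/6 = 11; σ²_Task 3 = ((13−9)/6)² = 0.444
te_Task 4 = (2 + 4·3 + 10)/6 = 24/6 = 4; σ²_Task 4 = ((10−2)/6)² = 1.778
te_Task 5 = (1 + 4·3 + 5)/6 = 18/6 = 3; σ²_Task 5 = ((5−1)/6)² = 0.444
te_Task 6 = (7 + 4·10 + 25)/6 = 72/6 = 12; σ²_Task 6 = ((25−7)/6)² = 9.000
te_Task 7 = (6 + 4·7 + 8)/6 = 42/6 = 7; σ²_Task 7 = ((8−6)/6)² = 0.111
te_Task 8 = (1 + 4·7 + 13)/6 = 42/6 = 7; σ²_Task 8 = ((13−1)/6)² = 4.000
te_Task 9 = (1 + 4·6 + 11)/6 = 36/6 = 6; σ²_Task 9 = ((11−1)/6)² = 2.778
te_Task 10 = (7 + 4·11 + 15)/6 = 66/6 = 11; σ²_Task 10 = ((15−7)/6)² = 1.778

Forward pass:
ES_Task 1 = 0; EF_Task 1 = 9
ES_Task 2 = 0; EF_Task 2 = 9
ES_Task 3 = 0; EF_Task 3 = 11
ES_Task 4 = 0; EF_Task 4 = 4
ES_Task 5 = 9; EF_Task 5 = 9+3 = 12
ES_Task 6 = max(EF_Task 3=11, EF_Task 4=4) = 11; EF_Task 6 = 11+12 = 23
ES_Task 7 = 11; EF_Task 7 = 11+7 = 18
ES_Task 8 = max(EF_Task 1=9, EF_Task 7=18) = 18; EF_Task 8 = 18+7 = 25
ES_Task 9 = max(EF_Task 2=9, EF_Task 7=18) = 18; EF_Task 9 = 18+6 = 24
ES_Task 10 = max(EF_Task 1=9, EF_Task 5=12, EF_Task 6=23, EF_Task 8=25, EF_Task 9=24) = 25; EF_Task 10 = 25+11 = 36
Expected project duration μ = 36 weeks. Critical path: Task 3 → Task 7 → Task 8 → Task 10.

Variance along critical path = 0.444 + 0.111 + 4.000 + 1.778 = 6.333
σ = √6.333 = 2.517 weeks

2.52 weeks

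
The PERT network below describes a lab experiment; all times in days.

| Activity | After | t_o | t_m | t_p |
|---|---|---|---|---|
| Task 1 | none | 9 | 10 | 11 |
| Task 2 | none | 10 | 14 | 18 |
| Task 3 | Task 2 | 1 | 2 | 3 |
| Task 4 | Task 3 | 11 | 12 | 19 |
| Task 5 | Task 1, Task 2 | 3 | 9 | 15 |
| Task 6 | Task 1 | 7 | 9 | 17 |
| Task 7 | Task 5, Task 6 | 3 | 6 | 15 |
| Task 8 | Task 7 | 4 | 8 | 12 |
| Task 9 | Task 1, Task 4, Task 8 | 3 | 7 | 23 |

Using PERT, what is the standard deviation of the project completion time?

te_Task 1 = (9 + 4·10 + 11)/6 = 60/6 = 10; σ²_Task 1 = ((11−9)/6)² = 0.111
te_Task 2 = (10 + 4·14 + 18)/6 = 84/6 = 14; σ²_Task 2 = ((18−10)/6)² = 1.778
te_Task 3 = (1 + 4·2 + 3)/6 = 12/6 = 2; σ²_Task 3 = ((3−1)/6)² = 0.111
te_Task 4 = (11 + 4·12 + 19)/6 = 78/6 = 13; σ²_Task 4 = ((19−11)/6)² = 1.778
te_Task 5 = (3 + 4·9 + 15)/6 = 54/6 = 9; σ²_Task 5 = ((15−3)/6)² = 4.000
te_Task 6 = (7 + 4·9 + 17)/6 = 60/6 = 10; σ²_Task 6 = ((17−7)/6)² = 2.778
te_Task 7 = (3 + 4·6 + 15)/6 = 42/6 = 7; σ²_Task 7 = ((15−3)/6)² = 4.000
te_Task 8 = (4 + 4·8 + 12)/6 = 48/6 = 8; σ²_Task 8 = ((12−4)/6)² = 1.778
te_Task 9 = (3 + 4·7 + 23)/6 = 54/6 = 9; σ²_Task 9 = ((23−3)/6)² = 11.111

Forward pass:
ES_Task 1 = 0; EF_Task 1 = 10
ES_Task 2 = 0; EF_Task 2 = 14
ES_Task 3 = 14; EF_Task 3 = 14+2 = 16
ES_Task 4 = 16; EF_Task 4 = 16+13 = 29
ES_Task 5 = max(EF_Task 1=10, EF_Task 2=14) = 14; EF_Task 5 = 14+9 = 23
ES_Task 6 = 10; EF_Task 6 = 10+10 = 20
ES_Task 7 = max(EF_Task 5=23, EF_Task 6=20) = 23; EF_Task 7 = 23+7 = 30
ES_Task 8 = 30; EF_Task 8 = 30+8 = 38
ES_Task 9 = max(EF_Task 1=10, EF_Task 4=29, EF_Task 8=38) = 38; EF_Task 9 = 38+9 = 47
Expected project duration μ = 47 days. Critical path: Task 2 → Task 5 → Task 7 → Task 8 → Task 9.

Variance along critical path = 1.778 + 4.000 + 4.000 + 1.778 + 11.111 = 22.667
σ = √22.667 = 4.761 days

4.76 days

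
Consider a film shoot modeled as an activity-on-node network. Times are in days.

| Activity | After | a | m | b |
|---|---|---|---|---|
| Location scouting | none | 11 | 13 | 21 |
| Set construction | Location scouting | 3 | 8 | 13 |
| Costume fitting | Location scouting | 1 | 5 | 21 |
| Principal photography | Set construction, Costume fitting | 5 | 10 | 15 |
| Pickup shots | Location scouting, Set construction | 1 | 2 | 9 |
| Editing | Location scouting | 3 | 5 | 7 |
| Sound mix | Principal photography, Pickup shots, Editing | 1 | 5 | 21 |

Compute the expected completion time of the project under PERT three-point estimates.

te_Location scouting = (11 + 4·13 + 21)/6 = 84/6 = 14
te_Set construction = (3 + 4·8 + 13)/6 = 48/6 = 8
te_Costume fitting = (1 + 4·5 + 21)/6 = 42/6 = 7
te_Principal photography = (5 + 4·10 + 15)/6 = 60/6 = 10
te_Pickup shots = (1 + 4·2 + 9)/6 = 18/6 = 3
te_Editing = (3 + 4·5 + 7)/6 = 30/6 = 5
te_Sound mix = (1 + 4·5 + 21)/6 = 42/6 = 7

Forward pass:
ES_Location scouting = 0; EF_Location scouting = 14
ES_Set construction = 14; EF_Set construction = 14+8 = 22
ES_Costume fitting = 14; EF_Costume fitting = 14+7 = 21
ES_Principal photography = max(EF_Set construction=22, EF_Costume fitting=21) = 22; EF_Principal photography = 22+10 = 32
ES_Pickup shots = max(EF_Location scouting=14, EF_Set construction=22) = 22; EF_Pickup shots = 22+3 = 25
ES_Editing = 14; EF_Editing = 14+5 = 19
ES_Sound mix = max(EF_Principal photography=32, EF_Pickup shots=25, EF_Editing=19) = 32; EF_Sound mix = 32+7 = 39
Expected project duration μ = 39 days. Critical path: Location scouting → Set construction → Principal photography → Sound mix.

39 days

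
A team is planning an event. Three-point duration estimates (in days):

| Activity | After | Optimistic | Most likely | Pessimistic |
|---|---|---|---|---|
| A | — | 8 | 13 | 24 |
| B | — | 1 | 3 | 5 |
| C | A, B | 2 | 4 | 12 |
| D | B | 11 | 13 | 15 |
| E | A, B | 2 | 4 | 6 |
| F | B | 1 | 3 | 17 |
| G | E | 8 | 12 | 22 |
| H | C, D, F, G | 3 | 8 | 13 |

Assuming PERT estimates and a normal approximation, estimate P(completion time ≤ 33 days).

te_A = (8 + 4·13 + 24)/6 = 84/6 = 14; σ²_A = ((24−8)/6)² = 7.111
te_B = (1 + 4·3 + 5)/6 = 18/6 = 3; σ²_B = ((5−1)/6)² = 0.444
te_C = (2 + 4·4 + 12)/6 = 30/6 = 5; σ²_C = ((12−2)/6)² = 2.778
te_D = (11 + 4·13 + 15)/6 = 78/6 = 13; σ²_D = ((15−11)/6)² = 0.444
te_E = (2 + 4·4 + 6)/6 = 24/6 = 4; σ²_E = ((6−2)/6)² = 0.444
te_F = (1 + 4·3 + 17)/6 = 30/6 = 5; σ²_F = ((17−1)/6)² = 7.111
te_G = (8 + 4·12 + 22)/6 = 78/6 = 13; σ²_G = ((22−8)/6)² = 5.444
te_H = (3 + 4·8 + 13)/6 = 48/6 = 8; σ²_H = ((13−3)/6)² = 2.778

Forward pass:
ES_A = 0; EF_A = 14
ES_B = 0; EF_B = 3
ES_C = max(EF_A=14, EF_B=3) = 14; EF_C = 14+5 = 19
ES_D = 3; EF_D = 3+13 = 16
ES_E = max(EF_A=14, EF_B=3) = 14; EF_E = 14+4 = 18
ES_F = 3; EF_F = 3+5 = 8
ES_G = 18; EF_G = 18+13 = 31
ES_H = max(EF_C=19, EF_D=16, EF_F=8, EF_G=31) = 31; EF_H = 31+8 = 39
Expected project duration μ = 39 days. Critical path: A → E → G → H.

Variance along critical path = 7.111 + 0.444 + 5.444 + 2.778 = 15.778; σ = √15.778 = 3.972 days.
Z = (33 − 39) / 3.972 = -1.511
P(T ≤ 33) = Φ(-1.511) ≈ 0.065

0.065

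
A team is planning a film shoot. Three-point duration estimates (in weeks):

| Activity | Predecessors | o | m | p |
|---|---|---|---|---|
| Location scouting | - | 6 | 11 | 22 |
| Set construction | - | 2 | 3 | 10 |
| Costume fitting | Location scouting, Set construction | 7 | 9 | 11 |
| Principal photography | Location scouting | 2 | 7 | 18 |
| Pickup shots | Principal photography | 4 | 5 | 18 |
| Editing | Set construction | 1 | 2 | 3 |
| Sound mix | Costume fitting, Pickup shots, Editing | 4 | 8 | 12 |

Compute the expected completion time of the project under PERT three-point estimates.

te_Location scouting = (6 + 4·11 + 22)/6 = 72/6 = 12
te_Set construction = (2 + 4·3 + 10)/6 = 24/6 = 4
te_Costume fitting = (7 + 4·9 + 11)/6 = 54/6 = 9
te_Principal photography = (2 + 4·7 + 18)/6 = 48/6 = 8
te_Pickup shots = (4 + 4·5 + 18)/6 = 42/6 = 7
te_Editing = (1 + 4·2 + 3)/6 = 12/6 = 2
te_Sound mix = (4 + 4·8 + 12)/6 = 48/6 = 8

Forward pass:
ES_Location scouting = 0; EF_Location scouting = 12
ES_Set construction = 0; EF_Set construction = 4
ES_Costume fitting = max(EF_Location scouting=12, EF_Set construction=4) = 12; EF_Costume fitting = 12+9 = 21
ES_Principal photography = 12; EF_Principal photography = 12+8 = 20
ES_Pickup shots = 20; EF_Pickup shots = 20+7 = 27
ES_Editing = 4; EF_Editing = 4+2 = 6
ES_Sound mix = max(EF_Costume fitting=21, EF_Pickup shots=27, EF_Editing=6) = 27; EF_Sound mix = 27+8 = 35
Expected project duration μ = 35 weeks. Critical path: Location scouting → Principal photography → Pickup shots → Sound mix.

35 weeks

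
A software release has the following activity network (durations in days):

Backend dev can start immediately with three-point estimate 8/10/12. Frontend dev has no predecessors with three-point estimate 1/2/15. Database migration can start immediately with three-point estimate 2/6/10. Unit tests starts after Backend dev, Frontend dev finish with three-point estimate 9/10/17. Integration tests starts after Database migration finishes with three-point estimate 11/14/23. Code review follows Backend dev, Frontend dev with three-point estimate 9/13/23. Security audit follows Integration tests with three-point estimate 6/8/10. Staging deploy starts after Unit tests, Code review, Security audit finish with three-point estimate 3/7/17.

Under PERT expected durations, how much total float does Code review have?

5 days

te_Backend dev = (8 + 4·10 + 12)/6 = 60/6 = 10
te_Frontend dev = (1 + 4·2 + 15)/6 = 24/6 = 4
te_Database migration = (2 + 4·6 + 10)/6 = 36/6 = 6
te_Unit tests = (9 + 4·10 + 17)/6 = 66/6 = 11
te_Integration tests = (11 + 4·14 + 23)/6 = 90/6 = 15
te_Code review = (9 + 4·13 + 23)/6 = 84/6 = 14
te_Security audit = (6 + 4·8 + 10)/6 = 48/6 = 8
te_Staging deploy = (3 + 4·7 + 17)/6 = 48/6 = 8

Forward pass:
ES_Backend dev = 0; EF_Backend dev = 10
ES_Frontend dev = 0; EF_Frontend dev = 4
ES_Database migration = 0; EF_Database migration = 6
ES_Unit tests = max(EF_Backend dev=10, EF_Frontend dev=4) = 10; EF_Unit tests = 10+11 = 21
ES_Integration tests = 6; EF_Integration tests = 6+15 = 21
ES_Code review = max(EF_Backend dev=10, EF_Frontend dev=4) = 10; EF_Code review = 10+14 = 24
ES_Security audit = 21; EF_Security audit = 21+8 = 29
ES_Staging deploy = max(EF_Unit tests=21, EF_Code review=24, EF_Security audit=29) = 29; EF_Staging deploy = 29+8 = 37
Expected project duration μ = 37 days. Critical path: Database migration → Integration tests → Security audit → Staging deploy.

Backward pass:
LF_Staging deploy = 37; LS_Staging deploy = 37−8 = 29
LF_Security audit = LS_Staging deploy = 29; LS_Security audit = 29−8 = 21
LF_Code review = LS_Staging deploy = 29; LS_Code review = 29−14 = 15
LF_Integration tests = LS_Security audit = 21; LS_Integration tests = 21−15 = 6
LF_Unit tests = LS_Staging deploy = 29; LS_Unit tests = 29−11 = 18
LF_Database migration = LS_Integration tests = 6; LS_Database migration = 6−6 = 0
LF_Frontend dev = min(LS_Unit tests=18, LS_Code review=15) = 15; LS_Frontend dev = 15−4 = 11
LF_Backend dev = min(LS_Unit tests=18, LS_Code review=15) = 15; LS_Backend dev = 15−10 = 5
Slack_Code review = LS_Code review − ES_Code review = 15 − 10 = 5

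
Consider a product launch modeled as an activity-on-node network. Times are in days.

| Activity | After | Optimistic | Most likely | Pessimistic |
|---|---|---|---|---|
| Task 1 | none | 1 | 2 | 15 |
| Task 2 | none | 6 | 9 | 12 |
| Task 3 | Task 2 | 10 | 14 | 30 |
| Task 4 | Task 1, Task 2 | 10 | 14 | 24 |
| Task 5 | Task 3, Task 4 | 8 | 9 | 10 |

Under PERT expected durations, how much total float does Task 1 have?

6 days

te_Task 1 = (1 + 4·2 + 15)/6 = 24/6 = 4
te_Task 2 = (6 + 4·9 + 12)/6 = 54/6 = 9
te_Task 3 = (10 + 4·14 + 30)/6 = 96/6 = 16
te_Task 4 = (10 + 4·14 + 24)/6 = 90/6 = 15
te_Task 5 = (8 + 4·9 + 10)/6 = 54/6 = 9

Forward pass:
ES_Task 1 = 0; EF_Task 1 = 4
ES_Task 2 = 0; EF_Task 2 = 9
ES_Task 3 = 9; EF_Task 3 = 9+16 = 25
ES_Task 4 = max(EF_Task 1=4, EF_Task 2=9) = 9; EF_Task 4 = 9+15 = 24
ES_Task 5 = max(EF_Task 3=25, EF_Task 4=24) = 25; EF_Task 5 = 25+9 = 34
Expected project duration μ = 34 days. Critical path: Task 2 → Task 3 → Task 5.

Backward pass:
LF_Task 5 = 34; LS_Task 5 = 34−9 = 25
LF_Task 4 = LS_Task 5 = 25; LS_Task 4 = 25−15 = 10
LF_Task 3 = LS_Task 5 = 25; LS_Task 3 = 25−16 = 9
LF_Task 2 = min(LS_Task 3=9, LS_Task 4=10) = 9; LS_Task 2 = 9−9 = 0
LF_Task 1 = LS_Task 4 = 10; LS_Task 1 = 10−4 = 6
Slack_Task 1 = LS_Task 1 − ES_Task 1 = 6 − 0 = 6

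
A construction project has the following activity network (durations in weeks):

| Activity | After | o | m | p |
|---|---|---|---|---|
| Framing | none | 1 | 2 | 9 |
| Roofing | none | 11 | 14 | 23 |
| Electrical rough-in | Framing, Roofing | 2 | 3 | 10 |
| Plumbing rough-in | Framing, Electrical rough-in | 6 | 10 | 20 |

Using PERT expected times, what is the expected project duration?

30 weeks

te_Framing = (1 + 4·2 + 9)/6 = 18/6 = 3
te_Roofing = (11 + 4·14 + 23)/6 = 90/6 = 15
te_Electrical rough-in = (2 + 4·3 + 10)/6 = 24/6 = 4
te_Plumbing rough-in = (6 + 4·10 + 20)/6 = 66/6 = 11

Forward pass:
ES_Framing = 0; EF_Framing = 3
ES_Roofing = 0; EF_Roofing = 15
ES_Electrical rough-in = max(EF_Framing=3, EF_Roofing=15) = 15; EF_Electrical rough-in = 15+4 = 19
ES_Plumbing rough-in = max(EF_Framing=3, EF_Electrical rough-in=19) = 19; EF_Plumbing rough-in = 19+11 = 30
Expected project duration μ = 30 weeks. Critical path: Roofing → Electrical rough-in → Plumbing rough-in.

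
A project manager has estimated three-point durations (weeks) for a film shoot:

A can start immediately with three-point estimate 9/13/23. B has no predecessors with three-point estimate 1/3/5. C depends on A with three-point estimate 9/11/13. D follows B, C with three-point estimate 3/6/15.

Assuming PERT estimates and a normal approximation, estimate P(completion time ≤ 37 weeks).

0.944

te_A = (9 + 4·13 + 23)/6 = 84/6 = 14; σ²_A = ((23−9)/6)² = 5.444
te_B = (1 + 4·3 + 5)/6 = 18/6 = 3; σ²_B = ((5−1)/6)² = 0.444
te_C = (9 + 4·11 + 13)/6 = 66/6 = 11; σ²_C = ((13−9)/6)² = 0.444
te_D = (3 + 4·6 + 15)/6 = 42/6 = 7; σ²_D = ((15−3)/6)² = 4.000

Forward pass:
ES_A = 0; EF_A = 14
ES_B = 0; EF_B = 3
ES_C = 14; EF_C = 14+11 = 25
ES_D = max(EF_B=3, EF_C=25) = 25; EF_D = 25+7 = 32
Expected project duration μ = 32 weeks. Critical path: A → C → D.

Variance along critical path = 5.444 + 0.444 + 4.000 = 9.889; σ = √9.889 = 3.145 weeks.
Z = (37 − 32) / 3.145 = 1.590
P(T ≤ 37) = Φ(1.590) ≈ 0.944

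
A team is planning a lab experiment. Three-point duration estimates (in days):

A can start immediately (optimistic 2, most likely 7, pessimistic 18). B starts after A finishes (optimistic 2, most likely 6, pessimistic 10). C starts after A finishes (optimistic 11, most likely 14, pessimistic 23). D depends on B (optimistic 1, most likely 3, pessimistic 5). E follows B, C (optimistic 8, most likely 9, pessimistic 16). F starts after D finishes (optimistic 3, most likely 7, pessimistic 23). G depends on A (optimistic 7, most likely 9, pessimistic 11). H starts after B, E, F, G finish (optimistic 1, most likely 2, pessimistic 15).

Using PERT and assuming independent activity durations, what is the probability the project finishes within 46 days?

0.982

te_A = (2 + 4·7 + 18)/6 = 48/6 = 8; σ²_A = ((18−2)/6)² = 7.111
te_B = (2 + 4·6 + 10)/6 = 36/6 = 6; σ²_B = ((10−2)/6)² = 1.778
te_C = (11 + 4·14 + 23)/6 = 90/6 = 15; σ²_C = ((23−11)/6)² = 4.000
te_D = (1 + 4·3 + 5)/6 = 18/6 = 3; σ²_D = ((5−1)/6)² = 0.444
te_E = (8 + 4·9 + 16)/6 = 60/6 = 10; σ²_E = ((16−8)/6)² = 1.778
te_F = (3 + 4·7 + 23)/6 = 54/6 = 9; σ²_F = ((23−3)/6)² = 11.111
te_G = (7 + 4·9 + 11)/6 = 54/6 = 9; σ²_G = ((11−7)/6)² = 0.444
te_H = (1 + 4·2 + 15)/6 = 24/6 = 4; σ²_H = ((15−1)/6)² = 5.444

Forward pass:
ES_A = 0; EF_A = 8
ES_B = 8; EF_B = 8+6 = 14
ES_C = 8; EF_C = 8+15 = 23
ES_D = 14; EF_D = 14+3 = 17
ES_E = max(EF_B=14, EF_C=23) = 23; EF_E = 23+10 = 33
ES_F = 17; EF_F = 17+9 = 26
ES_G = 8; EF_G = 8+9 = 17
ES_H = max(EF_B=14, EF_E=33, EF_F=26, EF_G=17) = 33; EF_H = 33+4 = 37
Expected project duration μ = 37 days. Critical path: A → C → E → H.

Variance along critical path = 7.111 + 4.000 + 1.778 + 5.444 = 18.333; σ = √18.333 = 4.282 days.
Z = (46 − 37) / 4.282 = 2.102
P(T ≤ 46) = Φ(2.102) ≈ 0.982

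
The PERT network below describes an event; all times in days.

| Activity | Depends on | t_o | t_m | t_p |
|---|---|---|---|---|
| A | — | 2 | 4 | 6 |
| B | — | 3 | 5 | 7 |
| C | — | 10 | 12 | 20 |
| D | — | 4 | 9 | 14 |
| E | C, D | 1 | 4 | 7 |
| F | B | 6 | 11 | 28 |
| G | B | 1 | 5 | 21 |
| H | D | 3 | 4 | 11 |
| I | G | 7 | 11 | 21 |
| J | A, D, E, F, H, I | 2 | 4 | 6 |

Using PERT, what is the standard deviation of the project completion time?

te_A = (2 + 4·4 + 6)/6 = 24/6 = 4; σ²_A = ((6−2)/6)² = 0.444
te_B = (3 + 4·5 + 7)/6 = 30/6 = 5; σ²_B = ((7−3)/6)² = 0.444
te_C = (10 + 4·12 + 20)/6 = 78/6 = 13; σ²_C = ((20−10)/6)² = 2.778
te_D = (4 + 4·9 + 14)/6 = 54/6 = 9; σ²_D = ((14−4)/6)² = 2.778
te_E = (1 + 4·4 + 7)/6 = 24/6 = 4; σ²_E = ((7−1)/6)² = 1.000
te_F = (6 + 4·11 + 28)/6 = 78/6 = 13; σ²_F = ((28−6)/6)² = 13.444
te_G = (1 + 4·5 + 21)/6 = 42/6 = 7; σ²_G = ((21−1)/6)² = 11.111
te_H = (3 + 4·4 + 11)/6 = 30/6 = 5; σ²_H = ((11−3)/6)² = 1.778
te_I = (7 + 4·11 + 21)/6 = 72/6 = 12; σ²_I = ((21−7)/6)² = 5.444
te_J = (2 + 4·4 + 6)/6 = 24/6 = 4; σ²_J = ((6−2)/6)² = 0.444

Forward pass:
ES_A = 0; EF_A = 4
ES_B = 0; EF_B = 5
ES_C = 0; EF_C = 13
ES_D = 0; EF_D = 9
ES_E = max(EF_C=13, EF_D=9) = 13; EF_E = 13+4 = 17
ES_F = 5; EF_F = 5+13 = 18
ES_G = 5; EF_G = 5+7 = 12
ES_H = 9; EF_H = 9+5 = 14
ES_I = 12; EF_I = 12+12 = 24
ES_J = max(EF_A=4, EF_D=9, EF_E=17, EF_F=18, EF_H=14, EF_I=24) = 24; EF_J = 24+4 = 28
Expected project duration μ = 28 days. Critical path: B → G → I → J.

Variance along critical path = 0.444 + 11.111 + 5.444 + 0.444 = 17.444
σ = √17.444 = 4.177 days

4.18 days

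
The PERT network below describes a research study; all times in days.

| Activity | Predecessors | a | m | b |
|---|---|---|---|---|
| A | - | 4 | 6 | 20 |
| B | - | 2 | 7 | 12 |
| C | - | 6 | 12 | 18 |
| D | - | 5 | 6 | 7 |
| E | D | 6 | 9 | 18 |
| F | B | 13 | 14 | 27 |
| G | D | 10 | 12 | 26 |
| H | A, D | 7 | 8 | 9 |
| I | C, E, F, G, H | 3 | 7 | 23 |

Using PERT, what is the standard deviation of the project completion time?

4.40 days

te_A = (4 + 4·6 + 20)/6 = 48/6 = 8; σ²_A = ((20−4)/6)² = 7.111
te_B = (2 + 4·7 + 12)/6 = 42/6 = 7; σ²_B = ((12−2)/6)² = 2.778
te_C = (6 + 4·12 + 18)/6 = 72/6 = 12; σ²_C = ((18−6)/6)² = 4.000
te_D = (5 + 4·6 + 7)/6 = 36/6 = 6; σ²_D = ((7−5)/6)² = 0.111
te_E = (6 + 4·9 + 18)/6 = 60/6 = 10; σ²_E = ((18−6)/6)² = 4.000
te_F = (13 + 4·14 + 27)/6 = 96/6 = 16; σ²_F = ((27−13)/6)² = 5.444
te_G = (10 + 4·12 + 26)/6 = 84/6 = 14; σ²_G = ((26−10)/6)² = 7.111
te_H = (7 + 4·8 + 9)/6 = 48/6 = 8; σ²_H = ((9−7)/6)² = 0.111
te_I = (3 + 4·7 + 23)/6 = 54/6 = 9; σ²_I = ((23−3)/6)² = 11.111

Forward pass:
ES_A = 0; EF_A = 8
ES_B = 0; EF_B = 7
ES_C = 0; EF_C = 12
ES_D = 0; EF_D = 6
ES_E = 6; EF_E = 6+10 = 16
ES_F = 7; EF_F = 7+16 = 23
ES_G = 6; EF_G = 6+14 = 20
ES_H = max(EF_A=8, EF_D=6) = 8; EF_H = 8+8 = 16
ES_I = max(EF_C=12, EF_E=16, EF_F=23, EF_G=20, EF_H=16) = 23; EF_I = 23+9 = 32
Expected project duration μ = 32 days. Critical path: B → F → I.

Variance along critical path = 2.778 + 5.444 + 11.111 = 19.333
σ = √19.333 = 4.397 days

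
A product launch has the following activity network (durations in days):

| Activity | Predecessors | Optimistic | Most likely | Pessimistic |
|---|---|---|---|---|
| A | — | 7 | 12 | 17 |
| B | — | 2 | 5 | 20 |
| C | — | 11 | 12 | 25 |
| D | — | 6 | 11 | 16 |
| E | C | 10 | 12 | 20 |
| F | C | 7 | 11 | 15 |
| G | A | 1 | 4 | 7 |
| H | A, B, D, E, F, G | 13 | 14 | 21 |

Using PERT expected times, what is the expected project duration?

te_A = (7 + 4·12 + 17)/6 = 72/6 = 12
te_B = (2 + 4·5 + 20)/6 = 42/6 = 7
te_C = (11 + 4·12 + 25)/6 = 84/6 = 14
te_D = (6 + 4·11 + 16)/6 = 66/6 = 11
te_E = (10 + 4·12 + 20)/6 = 78/6 = 13
te_F = (7 + 4·11 + 15)/6 = 66/6 = 11
te_G = (1 + 4·4 + 7)/6 = 24/6 = 4
te_H = (13 + 4·14 + 21)/6 = 90/6 = 15

Forward pass:
ES_A = 0; EF_A = 12
ES_B = 0; EF_B = 7
ES_C = 0; EF_C = 14
ES_D = 0; EF_D = 11
ES_E = 14; EF_E = 14+13 = 27
ES_F = 14; EF_F = 14+11 = 25
ES_G = 12; EF_G = 12+4 = 16
ES_H = max(EF_A=12, EF_B=7, EF_D=11, EF_E=27, EF_F=25, EF_G=16) = 27; EF_H = 27+15 = 42
Expected project duration μ = 42 days. Critical path: C → E → H.

42 days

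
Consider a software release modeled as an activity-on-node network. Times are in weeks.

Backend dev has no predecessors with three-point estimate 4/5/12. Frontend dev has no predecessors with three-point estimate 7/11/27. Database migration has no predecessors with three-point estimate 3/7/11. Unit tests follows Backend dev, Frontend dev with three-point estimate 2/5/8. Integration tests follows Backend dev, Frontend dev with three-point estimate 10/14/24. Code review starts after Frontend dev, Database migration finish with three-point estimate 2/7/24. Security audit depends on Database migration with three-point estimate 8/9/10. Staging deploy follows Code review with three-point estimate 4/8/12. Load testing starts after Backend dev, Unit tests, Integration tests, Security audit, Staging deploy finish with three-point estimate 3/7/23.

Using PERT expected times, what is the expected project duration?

te_Backend dev = (4 + 4·5 + 12)/6 = 36/6 = 6
te_Frontend dev = (7 + 4·11 + 27)/6 = 78/6 = 13
te_Database migration = (3 + 4·7 + 11)/6 = 42/6 = 7
te_Unit tests = (2 + 4·5 + 8)/6 = 30/6 = 5
te_Integration tests = (10 + 4·14 + 24)/6 = 90/6 = 15
te_Code review = (2 + 4·7 + 24)/6 = 54/6 = 9
te_Security audit = (8 + 4·9 + 10)/6 = 54/6 = 9
te_Staging deploy = (4 + 4·8 + 12)/6 = 48/6 = 8
te_Load testing = (3 + 4·7 + 23)/6 = 54/6 = 9

Forward pass:
ES_Backend dev = 0; EF_Backend dev = 6
ES_Frontend dev = 0; EF_Frontend dev = 13
ES_Database migration = 0; EF_Database migration = 7
ES_Unit tests = max(EF_Backend dev=6, EF_Frontend dev=13) = 13; EF_Unit tests = 13+5 = 18
ES_Integration tests = max(EF_Backend dev=6, EF_Frontend dev=13) = 13; EF_Integration tests = 13+15 = 28
ES_Code review = max(EF_Frontend dev=13, EF_Database migration=7) = 13; EF_Code review = 13+9 = 22
ES_Security audit = 7; EF_Security audit = 7+9 = 16
ES_Staging deploy = 22; EF_Staging deploy = 22+8 = 30
ES_Load testing = max(EF_Backend dev=6, EF_Unit tests=18, EF_Integration tests=28, EF_Security audit=16, EF_Staging deploy=30) = 30; EF_Load testing = 30+9 = 39
Expected project duration μ = 39 weeks. Critical path: Frontend dev → Code review → Staging deploy → Load testing.

39 weeks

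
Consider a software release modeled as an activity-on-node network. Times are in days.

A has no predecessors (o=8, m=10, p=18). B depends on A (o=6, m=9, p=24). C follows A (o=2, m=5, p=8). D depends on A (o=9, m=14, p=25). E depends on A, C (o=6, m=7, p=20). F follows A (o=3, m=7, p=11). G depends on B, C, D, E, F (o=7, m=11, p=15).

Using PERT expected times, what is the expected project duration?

37 days

te_A = (8 + 4·10 + 18)/6 = 66/6 = 11
te_B = (6 + 4·9 + 24)/6 = 66/6 = 11
te_C = (2 + 4·5 + 8)/6 = 30/6 = 5
te_D = (9 + 4·14 + 25)/6 = 90/6 = 15
te_E = (6 + 4·7 + 20)/6 = 54/6 = 9
te_F = (3 + 4·7 + 11)/6 = 42/6 = 7
te_G = (7 + 4·11 + 15)/6 = 66/6 = 11

Forward pass:
ES_A = 0; EF_A = 11
ES_B = 11; EF_B = 11+11 = 22
ES_C = 11; EF_C = 11+5 = 16
ES_D = 11; EF_D = 11+15 = 26
ES_E = max(EF_A=11, EF_C=16) = 16; EF_E = 16+9 = 25
ES_F = 11; EF_F = 11+7 = 18
ES_G = max(EF_B=22, EF_C=16, EF_D=26, EF_E=25, EF_F=18) = 26; EF_G = 26+11 = 37
Expected project duration μ = 37 days. Critical path: A → D → G.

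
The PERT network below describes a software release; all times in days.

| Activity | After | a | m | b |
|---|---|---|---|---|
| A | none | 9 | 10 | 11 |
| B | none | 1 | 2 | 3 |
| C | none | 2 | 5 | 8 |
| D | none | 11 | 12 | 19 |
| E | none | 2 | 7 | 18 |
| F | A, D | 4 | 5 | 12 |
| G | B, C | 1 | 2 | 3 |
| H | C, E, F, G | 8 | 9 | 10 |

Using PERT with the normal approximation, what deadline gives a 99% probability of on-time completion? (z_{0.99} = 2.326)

32.5 days

te_A = (9 + 4·10 + 11)/6 = 60/6 = 10; σ²_A = ((11−9)/6)² = 0.111
te_B = (1 + 4·2 + 3)/6 = 12/6 = 2; σ²_B = ((3−1)/6)² = 0.111
te_C = (2 + 4·5 + 8)/6 = 30/6 = 5; σ²_C = ((8−2)/6)² = 1.000
te_D = (11 + 4·12 + 19)/6 = 78/6 = 13; σ²_D = ((19−11)/6)² = 1.778
te_E = (2 + 4·7 + 18)/6 = 48/6 = 8; σ²_E = ((18−2)/6)² = 7.111
te_F = (4 + 4·5 + 12)/6 = 36/6 = 6; σ²_F = ((12−4)/6)² = 1.778
te_G = (1 + 4·2 + 3)/6 = 12/6 = 2; σ²_G = ((3−1)/6)² = 0.111
te_H = (8 + 4·9 + 10)/6 = 54/6 = 9; σ²_H = ((10−8)/6)² = 0.111

Forward pass:
ES_A = 0; EF_A = 10
ES_B = 0; EF_B = 2
ES_C = 0; EF_C = 5
ES_D = 0; EF_D = 13
ES_E = 0; EF_E = 8
ES_F = max(EF_A=10, EF_D=13) = 13; EF_F = 13+6 = 19
ES_G = max(EF_B=2, EF_C=5) = 5; EF_G = 5+2 = 7
ES_H = max(EF_C=5, EF_E=8, EF_F=19, EF_G=7) = 19; EF_H = 19+9 = 28
Expected project duration μ = 28 days. Critical path: D → F → H.

Variance along critical path = 1.778 + 1.778 + 0.111 = 3.667; σ = 1.915 days.
D = μ + z·σ = 28 + 2.326·1.915 = 32.5 days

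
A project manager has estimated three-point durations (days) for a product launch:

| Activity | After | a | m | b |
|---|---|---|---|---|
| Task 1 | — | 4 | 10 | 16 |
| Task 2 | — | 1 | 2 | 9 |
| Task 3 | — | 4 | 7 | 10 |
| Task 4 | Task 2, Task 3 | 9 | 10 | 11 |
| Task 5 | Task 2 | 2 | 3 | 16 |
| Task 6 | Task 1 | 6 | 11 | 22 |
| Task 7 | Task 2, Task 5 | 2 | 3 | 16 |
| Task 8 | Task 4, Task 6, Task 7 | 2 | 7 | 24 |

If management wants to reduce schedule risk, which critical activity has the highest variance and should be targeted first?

Task 8

te_Task 1 = (4 + 4·10 + 16)/6 = 60/6 = 10; σ²_Task 1 = ((16−4)/6)² = 4.000
te_Task 2 = (1 + 4·2 + 9)/6 = 18/6 = 3; σ²_Task 2 = ((9−1)/6)² = 1.778
te_Task 3 = (4 + 4·7 + 10)/6 = 42/6 = 7; σ²_Task 3 = ((10−4)/6)² = 1.000
te_Task 4 = (9 + 4·10 + 11)/6 = 60/6 = 10; σ²_Task 4 = ((11−9)/6)² = 0.111
te_Task 5 = (2 + 4·3 + 16)/6 = 30/6 = 5; σ²_Task 5 = ((16−2)/6)² = 5.444
te_Task 6 = (6 + 4·11 + 22)/6 = 72/6 = 12; σ²_Task 6 = ((22−6)/6)² = 7.111
te_Task 7 = (2 + 4·3 + 16)/6 = 30/6 = 5; σ²_Task 7 = ((16−2)/6)² = 5.444
te_Task 8 = (2 + 4·7 + 24)/6 = 54/6 = 9; σ²_Task 8 = ((24−2)/6)² = 13.444

Forward pass:
ES_Task 1 = 0; EF_Task 1 = 10
ES_Task 2 = 0; EF_Task 2 = 3
ES_Task 3 = 0; EF_Task 3 = 7
ES_Task 4 = max(EF_Task 2=3, EF_Task 3=7) = 7; EF_Task 4 = 7+10 = 17
ES_Task 5 = 3; EF_Task 5 = 3+5 = 8
ES_Task 6 = 10; EF_Task 6 = 10+12 = 22
ES_Task 7 = max(EF_Task 2=3, EF_Task 5=8) = 8; EF_Task 7 = 8+5 = 13
ES_Task 8 = max(EF_Task 4=17, EF_Task 6=22, EF_Task 7=13) = 22; EF_Task 8 = 22+9 = 31
Expected project duration μ = 31 days. Critical path: Task 1 → Task 6 → Task 8.

Variances on critical path: σ²_Task 1=4.000, σ²_Task 6=7.111, σ²_Task 8=13.444.
Largest is σ²_Task 8 = 13.444.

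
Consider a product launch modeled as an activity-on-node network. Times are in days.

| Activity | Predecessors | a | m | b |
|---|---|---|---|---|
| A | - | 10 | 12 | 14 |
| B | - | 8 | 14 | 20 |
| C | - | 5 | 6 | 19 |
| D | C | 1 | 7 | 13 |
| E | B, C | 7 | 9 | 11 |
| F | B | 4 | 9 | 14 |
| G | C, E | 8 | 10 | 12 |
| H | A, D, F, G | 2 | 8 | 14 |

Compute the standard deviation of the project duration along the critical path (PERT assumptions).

2.98 days

te_A = (10 + 4·12 + 14)/6 = 72/6 = 12; σ²_A = ((14−10)/6)² = 0.444
te_B = (8 + 4·14 + 20)/6 = 84/6 = 14; σ²_B = ((20−8)/6)² = 4.000
te_C = (5 + 4·6 + 19)/6 = 48/6 = 8; σ²_C = ((19−5)/6)² = 5.444
te_D = (1 + 4·7 + 13)/6 = 42/6 = 7; σ²_D = ((13−1)/6)² = 4.000
te_E = (7 + 4·9 + 11)/6 = 54/6 = 9; σ²_E = ((11−7)/6)² = 0.444
te_F = (4 + 4·9 + 14)/6 = 54/6 = 9; σ²_F = ((14−4)/6)² = 2.778
te_G = (8 + 4·10 + 12)/6 = 60/6 = 10; σ²_G = ((12−8)/6)² = 0.444
te_H = (2 + 4·8 + 14)/6 = 48/6 = 8; σ²_H = ((14−2)/6)² = 4.000

Forward pass:
ES_A = 0; EF_A = 12
ES_B = 0; EF_B = 14
ES_C = 0; EF_C = 8
ES_D = 8; EF_D = 8+7 = 15
ES_E = max(EF_B=14, EF_C=8) = 14; EF_E = 14+9 = 23
ES_F = 14; EF_F = 14+9 = 23
ES_G = max(EF_C=8, EF_E=23) = 23; EF_G = 23+10 = 33
ES_H = max(EF_A=12, EF_D=15, EF_F=23, EF_G=33) = 33; EF_H = 33+8 = 41
Expected project duration μ = 41 days. Critical path: B → E → G → H.

Variance along critical path = 4.000 + 0.444 + 0.444 + 4.000 = 8.889
σ = √8.889 = 2.981 days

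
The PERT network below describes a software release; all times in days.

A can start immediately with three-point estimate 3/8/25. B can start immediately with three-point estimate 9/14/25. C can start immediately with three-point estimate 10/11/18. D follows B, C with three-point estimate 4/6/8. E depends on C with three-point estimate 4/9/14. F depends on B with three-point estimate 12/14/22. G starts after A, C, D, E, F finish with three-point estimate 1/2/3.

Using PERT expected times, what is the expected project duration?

te_A = (3 + 4·8 + 25)/6 = 60/6 = 10
te_B = (9 + 4·14 + 25)/6 = 90/6 = 15
te_C = (10 + 4·11 + 18)/6 = 72/6 = 12
te_D = (4 + 4·6 + 8)/6 = 36/6 = 6
te_E = (4 + 4·9 + 14)/6 = 54/6 = 9
te_F = (12 + 4·14 + 22)/6 = 90/6 = 15
te_G = (1 + 4·2 + 3)/6 = 12/6 = 2

Forward pass:
ES_A = 0; EF_A = 10
ES_B = 0; EF_B = 15
ES_C = 0; EF_C = 12
ES_D = max(EF_B=15, EF_C=12) = 15; EF_D = 15+6 = 21
ES_E = 12; EF_E = 12+9 = 21
ES_F = 15; EF_F = 15+15 = 30
ES_G = max(EF_A=10, EF_C=12, EF_D=21, EF_E=21, EF_F=30) = 30; EF_G = 30+2 = 32
Expected project duration μ = 32 days. Critical path: B → F → G.

32 days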